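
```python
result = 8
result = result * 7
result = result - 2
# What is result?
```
Trace:
  result=8
  result=56
  result=54

Final answer: 54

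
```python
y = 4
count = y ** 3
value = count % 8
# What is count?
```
Trace:
  y=4
  y=4, count=64
  y=4, count=64, value=0

Final answer: 64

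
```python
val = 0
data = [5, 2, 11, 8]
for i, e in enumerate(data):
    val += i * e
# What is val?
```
Trace:
  val=0
  val=0, i=0, e=5
  val=2, i=1, e=2
  val=24, i=2, e=11
  val=48, i=3, e=8

Final answer: 48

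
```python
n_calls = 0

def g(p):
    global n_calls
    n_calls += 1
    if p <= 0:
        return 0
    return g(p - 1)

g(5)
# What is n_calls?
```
Call trace:
g(p=5)
  g(p=4)
    g(p=3)
      g(p=2)
        g(p=1)
          g(p=0)
          -> return 0
        -> return 0
      -> return 0
    -> return 0
  -> return 0
-> return 0

n_calls is incremented once per call. g is entered once for each p = 5, 4, 3, 2, 1, 0 (the p <= 0 call returns without recursing), i.e. 5 + 1 calls.
n_calls = 6

Final answer: 6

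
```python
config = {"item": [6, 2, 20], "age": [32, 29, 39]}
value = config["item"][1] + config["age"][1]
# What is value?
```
Trace:
  config={'item': [6, 2, 20], 'age': [32, 29, 39]}
  config={'item': [6, 2, 20], 'age': [32, 29, 39]}, value=31

Final answer: 31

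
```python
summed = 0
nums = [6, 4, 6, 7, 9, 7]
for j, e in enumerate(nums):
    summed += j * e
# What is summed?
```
Trace:
  summed=0
  summed=0, j=0, e=6
  summed=4, j=1, e=4
  summed=16, j=2, e=6
  summed=37, j=3, e=7
  summed=73, j=4, e=9
  summed=108, j=5, e=7

Final answer: 108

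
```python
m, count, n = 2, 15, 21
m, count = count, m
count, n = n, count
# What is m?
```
Trace:
  m=2, count=15, n=21
  m=15, count=2, n=21
  m=15, count=21, n=2

Final answer: 15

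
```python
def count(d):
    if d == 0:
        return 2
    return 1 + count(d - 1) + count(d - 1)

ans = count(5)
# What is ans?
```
Call trace (a repeated sub-call is expanded the first time; later identical calls just restate its return value):
count(d=5)
  count(d=4)
    count(d=3)
      count(d=2)
        count(d=1)
          count(d=0)
          -> return 2
          count(d=0)
          -> return 2
        -> return 5
        count(d=1) -> return 5  (same call as traced above)
      -> return 11
      count(d=2) -> return 11  (same call as traced above)
    -> return 23
    count(d=3) -> return 23  (same call as traced above)
  -> return 47
  count(d=4) -> return 47  (same call as traced above)
-> return 95

Final answer: 95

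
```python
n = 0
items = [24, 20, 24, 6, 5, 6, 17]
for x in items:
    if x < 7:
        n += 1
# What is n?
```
Trace:
  n=0
  n=0, x=24
  n=0, x=20
  n=0, x=24
  n=1, x=6
  n=2, x=5
  n=3, x=6
  n=3, x=17

Final answer: 3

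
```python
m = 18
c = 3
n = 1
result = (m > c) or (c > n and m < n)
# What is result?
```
Trace:
  m=18
  m=18, c=3
  m=18, c=3, n=1
  m=18, c=3, n=1, result=True

Final answer: True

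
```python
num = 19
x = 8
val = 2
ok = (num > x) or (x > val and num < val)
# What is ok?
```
Trace:
  num=19
  num=19, x=8
  num=19, x=8, val=2
  num=19, x=8, val=2, ok=True

Final answer: True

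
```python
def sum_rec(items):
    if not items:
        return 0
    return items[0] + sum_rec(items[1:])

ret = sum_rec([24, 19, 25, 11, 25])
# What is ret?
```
Call trace:
sum_rec(items=[24, 19, 25, 11, 25])
  sum_rec(items=[19, 25, 11, 25])
    sum_rec(items=[25, 11, 25])
      sum_rec(items=[11, 25])
        sum_rec(items=[25])
          sum_rec(items=[])
          -> return 0
        -> return 25
      -> return 36
    -> return 61
  -> return 80
-> return 104

Final answer: 104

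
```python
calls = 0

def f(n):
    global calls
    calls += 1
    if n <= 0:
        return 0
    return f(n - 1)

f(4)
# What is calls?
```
Call trace:
f(n=4)
  f(n=3)
    f(n=2)
      f(n=1)
        f(n=0)
        -> return 0
      -> return 0
    -> return 0
  -> return 0
-> return 0

calls is incremented once per call. f is entered once for each n = 4, 3, 2, 1, 0 (the n <= 0 call returns without recursing), i.e. 4 + 1 calls.
calls = 5

Final answer: 5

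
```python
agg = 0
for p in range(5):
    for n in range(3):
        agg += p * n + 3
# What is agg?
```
Trace:
  agg=0
  agg=3, p=0, n=0
  agg=6, p=0, n=1
  agg=9, p=0, n=2
  agg=12, p=1, n=0
  agg=16, p=1, n=1
  agg=21, p=1, n=2
  agg=24, p=2, n=0
  agg=29, p=2, n=1
  agg=36, p=2, n=2
  agg=39, p=3, n=0
  agg=45, p=3, n=1
  agg=54, p=3, n=2
  agg=57, p=4, n=0
  agg=64, p=4, n=1
  agg=75, p=4, n=2

Final answer: 75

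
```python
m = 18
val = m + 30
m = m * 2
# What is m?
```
Trace:
  m=18
  m=18, val=48
  m=36, val=48

Final answer: 36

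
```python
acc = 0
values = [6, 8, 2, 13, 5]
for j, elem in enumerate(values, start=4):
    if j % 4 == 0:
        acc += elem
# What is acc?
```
Trace:
  acc=0
  acc=6, j=4, elem=6
  acc=6, j=5, elem=8
  acc=6, j=6, elem=2
  acc=6, j=7, elem=13
  acc=11, j=8, elem=5

Final answer: 11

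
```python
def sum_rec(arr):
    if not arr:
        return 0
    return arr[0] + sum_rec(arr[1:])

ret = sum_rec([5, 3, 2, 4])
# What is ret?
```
Call trace:
sum_rec(arr=[5, 3, 2, 4])
  sum_rec(arr=[3, 2, 4])
    sum_rec(arr=[2, 4])
      sum_rec(arr=[4])
        sum_rec(arr=[])
        -> return 0
      -> return 4
    -> return 6
  -> return 9
-> return 14

Final answer: 14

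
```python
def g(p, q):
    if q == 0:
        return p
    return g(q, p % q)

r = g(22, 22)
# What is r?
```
Call trace:
g(p=22, q=22)
  g(p=22, q=0)
  -> return 22
-> return 22

Final answer: 22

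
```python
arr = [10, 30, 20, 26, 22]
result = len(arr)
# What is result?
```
Trace:
  arr=[10, 30, 20, 26, 22]
  arr=[10, 30, 20, 26, 22], result=5

Final answer: 5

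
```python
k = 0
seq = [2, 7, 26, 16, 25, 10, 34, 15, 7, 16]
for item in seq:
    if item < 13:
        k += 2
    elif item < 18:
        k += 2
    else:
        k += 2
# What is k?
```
Trace:
  k=0
  k=2, item=2
  k=4, item=7
  k=6, item=26
  k=8, item=16
  k=10, item=25
  k=12, item=10
  k=14, item=34
  k=16, item=15
  k=18, item=7
  k=20, item=16

Final answer: 20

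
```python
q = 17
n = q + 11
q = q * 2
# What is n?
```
Trace:
  q=17
  q=17, n=28
  q=34, n=28

Final answer: 28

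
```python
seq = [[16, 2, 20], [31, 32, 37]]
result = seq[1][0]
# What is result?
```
Trace:
  seq=[[16, 2, 20], [31, 32, 37]]
  seq=[[16, 2, 20], [31, 32, 37]], result=31

Final answer: 31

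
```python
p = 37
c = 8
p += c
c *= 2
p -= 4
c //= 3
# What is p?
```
Trace:
  p=37
  p=37, c=8
  p=45, c=8
  p=45, c=16
  p=41, c=16
  p=41, c=5

Final answer: 41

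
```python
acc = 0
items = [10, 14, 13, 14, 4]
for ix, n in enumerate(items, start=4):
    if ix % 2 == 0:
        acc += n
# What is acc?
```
Trace:
  acc=0
  acc=10, ix=4, n=10
  acc=10, ix=5, n=14
  acc=23, ix=6, n=13
  acc=23, ix=7, n=14
  acc=27, ix=8, n=4

Final answer: 27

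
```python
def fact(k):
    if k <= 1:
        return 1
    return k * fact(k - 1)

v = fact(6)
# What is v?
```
Call trace:
fact(k=6)
  fact(k=5)
    fact(k=4)
      fact(k=3)
        fact(k=2)
          fact(k=1)
          -> return 1
        -> return 2
      -> return 6
    -> return 24
  -> return 120
-> return 720

Final answer: 720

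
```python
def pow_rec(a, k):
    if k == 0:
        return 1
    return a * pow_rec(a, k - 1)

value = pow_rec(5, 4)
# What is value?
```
Call trace:
pow_rec(a=5, k=4)
  pow_rec(a=5, k=3)
    pow_rec(a=5, k=2)
      pow_rec(a=5, k=1)
        pow_rec(a=5, k=0)
        -> return 1
      -> return 5
    -> return 25
  -> return 125
-> return 625

Final answer: 625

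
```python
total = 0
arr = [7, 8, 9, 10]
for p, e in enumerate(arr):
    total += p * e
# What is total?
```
Trace:
  total=0
  total=0, p=0, e=7
  total=8, p=1, e=8
  total=26, p=2, e=9
  total=56, p=3, e=10

Final answer: 56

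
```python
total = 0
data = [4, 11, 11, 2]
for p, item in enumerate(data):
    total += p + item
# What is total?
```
Trace:
  total=0
  total=4, p=0, item=4
  total=16, p=1, item=11
  total=29, p=2, item=11
  total=34, p=3, item=2

Final answer: 34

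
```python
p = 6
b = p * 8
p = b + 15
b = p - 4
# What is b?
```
Trace:
  p=6
  p=6, b=48
  p=63, b=48
  p=63, b=59

Final answer: 59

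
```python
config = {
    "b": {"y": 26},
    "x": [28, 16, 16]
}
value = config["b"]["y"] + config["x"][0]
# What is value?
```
Trace:
  config={'b': {'y': 26}, 'x': [28, 16, 16]}
  config={'b': {'y': 26}, 'x': [28, 16, 16]}, value=54

Final answer: 54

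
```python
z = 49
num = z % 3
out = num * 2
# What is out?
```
Trace:
  z=49
  z=49, num=1
  z=49, num=1, out=2

Final answer: 2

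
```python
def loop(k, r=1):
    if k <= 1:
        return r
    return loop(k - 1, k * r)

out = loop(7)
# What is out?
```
Call trace:
loop(k=7, r=1)
  loop(k=6, r=7)
    loop(k=5, r=42)
      loop(k=4, r=210)
        loop(k=3, r=840)
          loop(k=2, r=2520)
            loop(k=1, r=5040)
            -> return 5040
          -> return 5040
        -> return 5040
      -> return 5040
    -> return 5040
  -> return 5040
-> return 5040

Final answer: 5040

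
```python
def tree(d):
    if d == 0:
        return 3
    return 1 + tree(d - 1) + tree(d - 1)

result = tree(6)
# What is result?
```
Call trace (a repeated sub-call is expanded the first time; later identical calls just restate its return value):
tree(d=6)
  tree(d=5)
    tree(d=4)
      tree(d=3)
        tree(d=2)
          tree(d=1)
            tree(d=0)
            -> return 3
            tree(d=0)
            -> return 3
          -> return 7
          tree(d=1) -> return 7  (same call as traced above)
        -> return 15
        tree(d=2) -> return 15  (same call as traced above)
      -> return 31
      tree(d=3) -> return 31  (same call as traced above)
    -> return 63
    tree(d=4) -> return 63  (same call as traced above)
  -> return 127
  tree(d=5) -> return 127  (same call as traced above)
-> return 255

Final answer: 255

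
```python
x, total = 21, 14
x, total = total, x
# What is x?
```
Trace:
  x=21, total=14
  x=14, total=21

Final answer: 14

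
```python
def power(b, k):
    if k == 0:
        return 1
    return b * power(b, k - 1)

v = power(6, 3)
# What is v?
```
Call trace:
power(b=6, k=3)
  power(b=6, k=2)
    power(b=6, k=1)
      power(b=6, k=0)
      -> return 1
    -> return 6
  -> return 36
-> return 216

Final answer: 216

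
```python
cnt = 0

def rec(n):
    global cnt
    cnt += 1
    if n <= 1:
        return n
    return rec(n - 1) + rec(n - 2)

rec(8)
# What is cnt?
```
Call trace (a repeated sub-call is expanded the first time; later identical calls just restate its return value):
rec(n=8)
  rec(n=7)
    rec(n=6)
      rec(n=5)
        rec(n=4)
          rec(n=3)
            rec(n=2)
              rec(n=1)
              -> return 1
              rec(n=0)
              -> return 0
            -> return 1
            rec(n=1)
            -> return 1
          -> return 2
          rec(n=2) -> return 1  (same call as traced above)
        -> return 3
        rec(n=3) -> return 2  (same call as traced above)
      -> return 5
      rec(n=4) -> return 3  (same call as traced above)
    -> return 8
    rec(n=5) -> return 5  (same call as traced above)
  -> return 13
  rec(n=6) -> return 8  (same call as traced above)
-> return 21

cnt is incremented once per call, so count the calls in each subtree. Let C(n) = number of calls made by rec(n).
C(0) = C(1) = 1 (base case, no recursion); C(n) = 1 + C(n - 1) + C(n - 2) otherwise.
C(2) = 1 + C(1) + C(0) = 1 + 1 + 1 = 3
C(3) = 1 + C(2) + C(1) = 1 + 3 + 1 = 5
C(4) = 1 + C(3) + C(2) = 1 + 5 + 3 = 9
C(5) = 1 + C(4) + C(3) = 1 + 9 + 5 = 15
C(6) = 1 + C(5) + C(4) = 1 + 15 + 9 = 25
C(7) = 1 + C(6) + C(5) = 1 + 25 + 15 = 41
C(8) = 1 + C(7) + C(6) = 1 + 41 + 25 = 67
cnt = C(8) = 67

Final answer: 67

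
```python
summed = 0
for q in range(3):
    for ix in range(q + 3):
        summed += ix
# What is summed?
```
Trace:
  summed=0
  summed=0, q=0, ix=0
  summed=1, q=0, ix=1
  summed=3, q=0, ix=2
  summed=3, q=1, ix=0
  summed=4, q=1, ix=1
  summed=6, q=1, ix=2
  summed=9, q=1, ix=3
  summed=9, q=2, ix=0
  summed=10, q=2, ix=1
  summed=12, q=2, ix=2
  summed=15, q=2, ix=3
  summed=19, q=2, ix=4

Final answer: 19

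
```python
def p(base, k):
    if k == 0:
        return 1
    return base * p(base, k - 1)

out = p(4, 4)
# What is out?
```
Call trace:
p(base=4, k=4)
  p(base=4, k=3)
    p(base=4, k=2)
      p(base=4, k=1)
        p(base=4, k=0)
        -> return 1
      -> return 4
    -> return 16
  -> return 64
-> return 256

Final answer: 256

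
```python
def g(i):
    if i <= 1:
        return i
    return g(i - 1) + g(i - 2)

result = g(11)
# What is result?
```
Call trace (a repeated sub-call is expanded the first time; later identical calls just restate its return value):
g(i=11)
  g(i=10)
    g(i=9)
      g(i=8)
        g(i=7)
          g(i=6)
            g(i=5)
              g(i=4)
                g(i=3)
                  g(i=2)
                    g(i=1)
                    -> return 1
                    g(i=0)
                    -> return 0
                  -> return 1
                  g(i=1)
                  -> return 1
                -> return 2
                g(i=2) -> return 1  (same call as traced above)
              -> return 3
              g(i=3) -> return 2  (same call as traced above)
            -> return 5
            g(i=4) -> return 3  (same call as traced above)
          -> return 8
          g(i=5) -> return 5  (same call as traced above)
        -> return 13
        g(i=6) -> return 8  (same call as traced above)
      -> return 21
      g(i=7) -> return 13  (same call as traced above)
    -> return 34
    g(i=8) -> return 21  (same call as traced above)
  -> return 55
  g(i=9) -> return 34  (same call as traced above)
-> return 89

Final answer: 89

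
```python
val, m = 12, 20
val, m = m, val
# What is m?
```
Trace:
  val=12, m=20
  val=20, m=12

Final answer: 12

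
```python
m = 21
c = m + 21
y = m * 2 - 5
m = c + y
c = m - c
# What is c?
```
Trace:
  m=21
  m=21, c=42
  m=21, c=42, y=37
  m=79, c=42, y=37
  m=79, c=37, y=37

Final answer: 37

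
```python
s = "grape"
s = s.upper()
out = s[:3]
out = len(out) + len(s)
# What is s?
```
Trace:
  s='grape'
  s='GRAPE'
  s='GRAPE', out='GRA'
  s='GRAPE', out=8

Final answer: 'GRAPE'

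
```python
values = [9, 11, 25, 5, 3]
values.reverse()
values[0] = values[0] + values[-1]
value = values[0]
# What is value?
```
Trace:
  values=[9, 11, 25, 5, 3]
  values=[3, 5, 25, 11, 9]
  values=[12, 5, 25, 11, 9]
  values=[12, 5, 25, 11, 9], value=12

Final answer: 12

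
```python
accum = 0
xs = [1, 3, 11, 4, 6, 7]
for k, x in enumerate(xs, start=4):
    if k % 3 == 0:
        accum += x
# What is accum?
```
Trace:
  accum=0
  accum=0, k=4, x=1
  accum=0, k=5, x=3
  accum=11, k=6, x=11
  accum=11, k=7, x=4
  accum=11, k=8, x=6
  accum=18, k=9, x=7

Final answer: 18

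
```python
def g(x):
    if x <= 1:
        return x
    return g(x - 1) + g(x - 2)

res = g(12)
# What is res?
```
Call trace (a repeated sub-call is expanded the first time; later identical calls just restate its return value):
g(x=12)
  g(x=11)
    g(x=10)
      g(x=9)
        g(x=8)
          g(x=7)
            g(x=6)
              g(x=5)
                g(x=4)
                  g(x=3)
                    g(x=2)
                      g(x=1)
                      -> return 1
                      g(x=0)
                      -> return 0
                    -> return 1
                    g(x=1)
                    -> return 1
                  -> return 2
                  g(x=2) -> return 1  (same call as traced above)
                -> return 3
                g(x=3) -> return 2  (same call as traced above)
              -> return 5
              g(x=4) -> return 3  (same call as traced above)
            -> return 8
            g(x=5) -> return 5  (same call as traced above)
          -> return 13
          g(x=6) -> return 8  (same call as traced above)
        -> return 21
        g(x=7) -> return 13  (same call as traced above)
      -> return 34
      g(x=8) -> return 21  (same call as traced above)
    -> return 55
    g(x=9) -> return 34  (same call as traced above)
  -> return 89
  g(x=10) -> return 55  (same call as traced above)
-> return 144

Final answer: 144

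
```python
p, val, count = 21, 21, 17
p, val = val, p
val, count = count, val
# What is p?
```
Trace:
  p=21, val=21, count=17
  p=21, val=21, count=17
  p=21, val=17, count=21

Final answer: 21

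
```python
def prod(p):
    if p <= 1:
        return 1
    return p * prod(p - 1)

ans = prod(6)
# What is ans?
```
Call trace:
prod(p=6)
  prod(p=5)
    prod(p=4)
      prod(p=3)
        prod(p=2)
          prod(p=1)
          -> return 1
        -> return 2
      -> return 6
    -> return 24
  -> return 120
-> return 720

Final answer: 720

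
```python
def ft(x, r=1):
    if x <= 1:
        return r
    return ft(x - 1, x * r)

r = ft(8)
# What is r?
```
Call trace:
ft(x=8, r=1)
  ft(x=7, r=8)
    ft(x=6, r=56)
      ft(x=5, r=336)
        ft(x=4, r=1680)
          ft(x=3, r=6720)
            ft(x=2, r=20160)
              ft(x=1, r=40320)
              -> return 40320
            -> return 40320
          -> return 40320
        -> return 40320
      -> return 40320
    -> return 40320
  -> return 40320
-> return 40320

Final answer: 40320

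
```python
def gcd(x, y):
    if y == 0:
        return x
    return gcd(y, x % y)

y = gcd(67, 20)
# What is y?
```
Call trace:
gcd(x=67, y=20)
  gcd(x=20, y=7)
    gcd(x=7, y=6)
      gcd(x=6, y=1)
        gcd(x=1, y=0)
        -> return 1
      -> return 1
    -> return 1
  -> return 1
-> return 1

Final answer: 1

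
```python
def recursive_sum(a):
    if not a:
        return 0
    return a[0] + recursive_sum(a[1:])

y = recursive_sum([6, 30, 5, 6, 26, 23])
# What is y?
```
Call trace:
recursive_sum(a=[6, 30, 5, 6, 26, 23])
  recursive_sum(a=[30, 5, 6, 26, 23])
    recursive_sum(a=[5, 6, 26, 23])
      recursive_sum(a=[6, 26, 23])
        recursive_sum(a=[26, 23])
          recursive_sum(a=[23])
            recursive_sum(a=[])
            -> return 0
          -> return 23
        -> return 49
      -> return 55
    -> return 60
  -> return 90
-> return 96

Final answer: 96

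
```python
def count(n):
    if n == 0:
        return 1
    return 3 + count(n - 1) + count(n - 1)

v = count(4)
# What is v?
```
Call trace (a repeated sub-call is expanded the first time; later identical calls just restate its return value):
count(n=4)
  count(n=3)
    count(n=2)
      count(n=1)
        count(n=0)
        -> return 1
        count(n=0)
        -> return 1
      -> return 5
      count(n=1) -> return 5  (same call as traced above)
    -> return 13
    count(n=2) -> return 13  (same call as traced above)
  -> return 29
  count(n=3) -> return 29  (same call as traced above)
-> return 61

Final answer: 61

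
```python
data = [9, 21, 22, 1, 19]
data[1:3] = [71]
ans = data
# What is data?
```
Trace:
  data=[9, 21, 22, 1, 19]
  data=[9, 71, 1, 19]
  data=[9, 71, 1, 19], ans=[9, 71, 1, 19]

Final answer: [9, 71, 1, 19]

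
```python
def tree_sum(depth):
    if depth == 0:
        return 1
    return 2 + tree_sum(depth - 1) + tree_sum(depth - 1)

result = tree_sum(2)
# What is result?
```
Call trace (a repeated sub-call is expanded the first time; later identical calls just restate its return value):
tree_sum(depth=2)
  tree_sum(depth=1)
    tree_sum(depth=0)
    -> return 1
    tree_sum(depth=0)
    -> return 1
  -> return 4
  tree_sum(depth=1) -> return 4  (same call as traced above)
-> return 10

Final answer: 10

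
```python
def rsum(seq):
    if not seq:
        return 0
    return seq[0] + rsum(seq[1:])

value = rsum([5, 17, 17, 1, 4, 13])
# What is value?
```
Call trace:
rsum(seq=[5, 17, 17, 1, 4, 13])
  rsum(seq=[17, 17, 1, 4, 13])
    rsum(seq=[17, 1, 4, 13])
      rsum(seq=[1, 4, 13])
        rsum(seq=[4, 13])
          rsum(seq=[13])
            rsum(seq=[])
            -> return 0
          -> return 13
        -> return 17
      -> return 18
    -> return 35
  -> return 52
-> return 57

Final answer: 57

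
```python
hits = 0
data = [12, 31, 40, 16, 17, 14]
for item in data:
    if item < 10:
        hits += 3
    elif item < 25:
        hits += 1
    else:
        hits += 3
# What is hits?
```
Trace:
  hits=0
  hits=1, item=12
  hits=4, item=31
  hits=7, item=40
  hits=8, item=16
  hits=9, item=17
  hits=10, item=14

Final answer: 10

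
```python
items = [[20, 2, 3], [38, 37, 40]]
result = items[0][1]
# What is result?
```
Trace:
  items=[[20, 2, 3], [38, 37, 40]]
  items=[[20, 2, 3], [38, 37, 40]], result=2

Final answer: 2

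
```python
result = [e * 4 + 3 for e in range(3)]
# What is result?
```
Trace:
  e=0
  e=1
  e=2
  result=[3, 7, 11]

Final answer: [3, 7, 11]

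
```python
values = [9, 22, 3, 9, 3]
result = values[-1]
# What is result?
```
Trace:
  values=[9, 22, 3, 9, 3]
  values=[9, 22, 3, 9, 3], result=3

Final answer: 3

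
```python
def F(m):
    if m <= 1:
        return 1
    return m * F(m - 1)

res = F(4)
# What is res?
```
Call trace:
F(m=4)
  F(m=3)
    F(m=2)
      F(m=1)
      -> return 1
    -> return 2
  -> return 6
-> return 24

Final answer: 24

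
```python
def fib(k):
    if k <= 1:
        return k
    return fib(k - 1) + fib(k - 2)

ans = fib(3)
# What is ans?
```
Call trace:
fib(k=3)
  fib(k=2)
    fib(k=1)
    -> return 1
    fib(k=0)
    -> return 0
  -> return 1
  fib(k=1)
  -> return 1
-> return 2

Final answer: 2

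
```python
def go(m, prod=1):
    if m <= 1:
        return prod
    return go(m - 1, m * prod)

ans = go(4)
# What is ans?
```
Call trace:
go(m=4, prod=1)
  go(m=3, prod=4)
    go(m=2, prod=12)
      go(m=1, prod=24)
      -> return 24
    -> return 24
  -> return 24
-> return 24

Final answer: 24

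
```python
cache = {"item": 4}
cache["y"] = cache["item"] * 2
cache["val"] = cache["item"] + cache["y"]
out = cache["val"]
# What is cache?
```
Trace:
  cache={'item': 4}
  cache={'item': 4, 'y': 8}
  cache={'item': 4, 'y': 8, 'val': 12}
  cache={'item': 4, 'y': 8, 'val': 12}, out=12

Final answer: {'item': 4, 'y': 8, 'val': 12}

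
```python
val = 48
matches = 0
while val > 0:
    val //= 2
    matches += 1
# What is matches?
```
Trace:
  val=48
  val=48, matches=0
  val=24, matches=1
  val=12, matches=2
  val=6, matches=3
  val=3, matches=4
  val=1, matches=5
  val=0, matches=6

Final answer: 6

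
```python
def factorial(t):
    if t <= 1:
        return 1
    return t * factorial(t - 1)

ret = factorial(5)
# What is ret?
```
Call trace:
factorial(t=5)
  factorial(t=4)
    factorial(t=3)
      factorial(t=2)
        factorial(t=1)
        -> return 1
      -> return 2
    -> return 6
  -> return 24
-> return 120

Final answer: 120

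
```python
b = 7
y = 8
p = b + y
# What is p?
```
Trace:
  b=7
  b=7, y=8
  b=7, y=8, p=15

Final answer: 15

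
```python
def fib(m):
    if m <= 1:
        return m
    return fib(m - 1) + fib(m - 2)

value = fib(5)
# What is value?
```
Call trace (a repeated sub-call is expanded the first time; later identical calls just restate its return value):
fib(m=5)
  fib(m=4)
    fib(m=3)
      fib(m=2)
        fib(m=1)
        -> return 1
        fib(m=0)
        -> return 0
      -> return 1
      fib(m=1)
      -> return 1
    -> return 2
    fib(m=2) -> return 1  (same call as traced above)
  -> return 3
  fib(m=3) -> return 2  (same call as traced above)
-> return 5

Final answer: 5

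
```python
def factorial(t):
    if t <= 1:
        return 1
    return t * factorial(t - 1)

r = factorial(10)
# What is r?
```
Call trace:
factorial(t=10)
  factorial(t=9)
    factorial(t=8)
      factorial(t=7)
        factorial(t=6)
          factorial(t=5)
            factorial(t=4)
              factorial(t=3)
                factorial(t=2)
                  factorial(t=1)
                  -> return 1
                -> return 2
              -> return 6
            -> return 24
          -> return 120
        -> return 720
      -> return 5040
    -> return 40320
  -> return 362880
-> return 3628800

Final answer: 3628800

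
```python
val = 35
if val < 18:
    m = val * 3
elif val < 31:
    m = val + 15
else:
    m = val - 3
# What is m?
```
Trace:
  val=35
  val=35, m=32

Final answer: 32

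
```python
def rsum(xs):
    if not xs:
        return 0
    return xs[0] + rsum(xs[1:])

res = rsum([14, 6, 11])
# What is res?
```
Call trace:
rsum(xs=[14, 6, 11])
  rsum(xs=[6, 11])
    rsum(xs=[11])
      rsum(xs=[])
      -> return 0
    -> return 11
  -> return 17
-> return 31

Final answer: 31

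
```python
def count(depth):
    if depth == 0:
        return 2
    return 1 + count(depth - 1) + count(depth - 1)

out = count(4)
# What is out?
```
Call trace (a repeated sub-call is expanded the first time; later identical calls just restate its return value):
count(depth=4)
  count(depth=3)
    count(depth=2)
      count(depth=1)
        count(depth=0)
        -> return 2
        count(depth=0)
        -> return 2
      -> return 5
      count(depth=1) -> return 5  (same call as traced above)
    -> return 11
    count(depth=2) -> return 11  (same call as traced above)
  -> return 23
  count(depth=3) -> return 23  (same call as traced above)
-> return 47

Final answer: 47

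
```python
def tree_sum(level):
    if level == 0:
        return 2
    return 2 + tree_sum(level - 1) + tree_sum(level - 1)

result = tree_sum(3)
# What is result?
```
Call trace (a repeated sub-call is expanded the first time; later identical calls just restate its return value):
tree_sum(level=3)
  tree_sum(level=2)
    tree_sum(level=1)
      tree_sum(level=0)
      -> return 2
      tree_sum(level=0)
      -> return 2
    -> return 6
    tree_sum(level=1) -> return 6  (same call as traced above)
  -> return 14
  tree_sum(level=2) -> return 14  (same call as traced above)
-> return 30

Final answer: 30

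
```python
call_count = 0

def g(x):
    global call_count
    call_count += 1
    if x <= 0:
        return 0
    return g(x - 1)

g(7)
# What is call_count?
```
Call trace:
g(x=7)
  g(x=6)
    g(x=5)
      g(x=4)
        g(x=3)
          g(x=2)
            g(x=1)
              g(x=0)
              -> return 0
            -> return 0
          -> return 0
        -> return 0
      -> return 0
    -> return 0
  -> return 0
-> return 0

call_count is incremented once per call. g is entered once for each x = 7, 6, 5, 4, 3, 2, 1, 0 (the x <= 0 call returns without recursing), i.e. 7 + 1 calls.
call_count = 8

Final answer: 8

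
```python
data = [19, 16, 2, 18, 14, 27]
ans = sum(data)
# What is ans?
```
Trace:
  data=[19, 16, 2, 18, 14, 27]
  data=[19, 16, 2, 18, 14, 27], ans=96

Final answer: 96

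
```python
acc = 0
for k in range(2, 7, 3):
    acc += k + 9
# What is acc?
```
Trace:
  acc=0
  acc=11, k=2
  acc=25, k=5

Final answer: 25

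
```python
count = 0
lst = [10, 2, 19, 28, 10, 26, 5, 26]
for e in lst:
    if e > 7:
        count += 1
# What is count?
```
Trace:
  count=0
  count=1, e=10
  count=1, e=2
  count=2, e=19
  count=3, e=28
  count=4, e=10
  count=5, e=26
  count=5, e=5
  count=6, e=26

Final answer: 6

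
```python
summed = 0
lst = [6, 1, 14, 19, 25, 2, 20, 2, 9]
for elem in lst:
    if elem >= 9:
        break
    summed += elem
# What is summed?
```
Trace:
  summed=0
  summed=6, elem=6
  summed=7, elem=1
  summed=7, elem=14

Final answer: 7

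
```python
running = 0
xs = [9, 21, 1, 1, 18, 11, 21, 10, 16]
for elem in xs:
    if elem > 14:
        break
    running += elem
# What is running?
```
Trace:
  running=0
  running=9, elem=9
  running=9, elem=21

Final answer: 9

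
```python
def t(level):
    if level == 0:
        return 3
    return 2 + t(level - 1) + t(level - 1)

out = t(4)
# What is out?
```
Call trace (a repeated sub-call is expanded the first time; later identical calls just restate its return value):
t(level=4)
  t(level=3)
    t(level=2)
      t(level=1)
        t(level=0)
        -> return 3
        t(level=0)
        -> return 3
      -> return 8
      t(level=1) -> return 8  (same call as traced above)
    -> return 18
    t(level=2) -> return 18  (same call as traced above)
  -> return 38
  t(level=3) -> return 38  (same call as traced above)
-> return 78

Final answer: 78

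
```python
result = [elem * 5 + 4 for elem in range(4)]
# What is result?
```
Trace:
  elem=0
  elem=1
  elem=2
  elem=3
  result=[4, 9, 14, 19]

Final answer: [4, 9, 14, 19]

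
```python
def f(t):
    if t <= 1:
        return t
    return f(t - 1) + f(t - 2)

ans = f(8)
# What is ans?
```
Call trace (a repeated sub-call is expanded the first time; later identical calls just restate its return value):
f(t=8)
  f(t=7)
    f(t=6)
      f(t=5)
        f(t=4)
          f(t=3)
            f(t=2)
              f(t=1)
              -> return 1
              f(t=0)
              -> return 0
            -> return 1
            f(t=1)
            -> return 1
          -> return 2
          f(t=2) -> return 1  (same call as traced above)
        -> return 3
        f(t=3) -> return 2  (same call as traced above)
      -> return 5
      f(t=4) -> return 3  (same call as traced above)
    -> return 8
    f(t=5) -> return 5  (same call as traced above)
  -> return 13
  f(t=6) -> return 8  (same call as traced above)
-> return 21

Final answer: 21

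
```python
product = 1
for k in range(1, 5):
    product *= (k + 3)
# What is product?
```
Trace:
  product=1
  product=4, k=1
  product=20, k=2
  product=120, k=3
  product=840, k=4

Final answer: 840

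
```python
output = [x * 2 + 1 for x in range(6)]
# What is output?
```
Trace:
  x=0
  x=1
  x=2
  x=3
  x=4
  x=5
  output=[1, 3, 5, 7, 9, 11]

Final answer: [1, 3, 5, 7, 9, 11]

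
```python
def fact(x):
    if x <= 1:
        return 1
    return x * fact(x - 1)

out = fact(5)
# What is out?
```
Call trace:
fact(x=5)
  fact(x=4)
    fact(x=3)
      fact(x=2)
        fact(x=1)
        -> return 1
      -> return 2
    -> return 6
  -> return 24
-> return 120

Final answer: 120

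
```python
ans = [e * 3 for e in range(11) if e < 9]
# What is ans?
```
Trace:
  e=0
  e=1
  e=2
  e=3
  e=4
  e=5
  e=6
  e=7
  e=8
  e=9
  e=10
  ans=[0, 3, 6, 9, 12, 15, 18, 21, 24]

Final answer: [0, 3, 6, 9, 12, 15, 18, 21, 24]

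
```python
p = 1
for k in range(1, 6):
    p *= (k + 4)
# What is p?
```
Trace:
  p=1
  p=5, k=1
  p=30, k=2
  p=210, k=3
  p=1680, k=4
  p=15120, k=5

Final answer: 15120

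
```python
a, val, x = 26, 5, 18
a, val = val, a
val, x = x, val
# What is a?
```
Trace:
  a=26, val=5, x=18
  a=5, val=26, x=18
  a=5, val=18, x=26

Final answer: 5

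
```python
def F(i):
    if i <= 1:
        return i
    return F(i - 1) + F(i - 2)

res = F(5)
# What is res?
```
Call trace (a repeated sub-call is expanded the first time; later identical calls just restate its return value):
F(i=5)
  F(i=4)
    F(i=3)
      F(i=2)
        F(i=1)
        -> return 1
        F(i=0)
        -> return 0
      -> return 1
      F(i=1)
      -> return 1
    -> return 2
    F(i=2) -> return 1  (same call as traced above)
  -> return 3
  F(i=3) -> return 2  (same call as traced above)
-> return 5

Final answer: 5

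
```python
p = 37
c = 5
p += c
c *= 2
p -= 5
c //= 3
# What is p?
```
Trace:
  p=37
  p=37, c=5
  p=42, c=5
  p=42, c=10
  p=37, c=10
  p=37, c=3

Final answer: 37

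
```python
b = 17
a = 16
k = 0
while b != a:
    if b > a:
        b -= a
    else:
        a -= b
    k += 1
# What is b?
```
Trace:
  b=17
  b=17, a=16
  b=17, a=16, k=0
  b=1, a=16, k=1
  b=1, a=15, k=2
  b=1, a=14, k=3
  b=1, a=13, k=4
  b=1, a=12, k=5
  b=1, a=11, k=6
  b=1, a=10, k=7
  b=1, a=9, k=8
  b=1, a=8, k=9
  b=1, a=7, k=10
  b=1, a=6, k=11
  b=1, a=5, k=12
  b=1, a=4, k=13
  b=1, a=3, k=14
  b=1, a=2, k=15
  b=1, a=1, k=16

Final answer: 1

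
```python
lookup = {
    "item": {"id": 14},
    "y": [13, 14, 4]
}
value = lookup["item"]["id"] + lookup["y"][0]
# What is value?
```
Trace:
  lookup={'item': {'id': 14}, 'y': [13, 14, 4]}
  lookup={'item': {'id': 14}, 'y': [13, 14, 4]}, value=27

Final answer: 27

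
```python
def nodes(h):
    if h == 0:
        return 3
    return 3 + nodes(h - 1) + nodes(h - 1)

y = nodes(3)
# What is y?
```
Call trace (a repeated sub-call is expanded the first time; later identical calls just restate its return value):
nodes(h=3)
  nodes(h=2)
    nodes(h=1)
      nodes(h=0)
      -> return 3
      nodes(h=0)
      -> return 3
    -> return 9
    nodes(h=1) -> return 9  (same call as traced above)
  -> return 21
  nodes(h=2) -> return 21  (same call as traced above)
-> return 45

Final answer: 45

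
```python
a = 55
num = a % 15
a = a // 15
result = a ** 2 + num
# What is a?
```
Trace:
  a=55
  a=55, num=10
  a=3, num=10
  a=3, num=10, result=19

Final answer: 3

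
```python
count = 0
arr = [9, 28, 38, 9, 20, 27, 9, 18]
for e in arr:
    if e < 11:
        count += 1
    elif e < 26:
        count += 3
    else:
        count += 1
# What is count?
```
Trace:
  count=0
  count=1, e=9
  count=2, e=28
  count=3, e=38
  count=4, e=9
  count=7, e=20
  count=8, e=27
  count=9, e=9
  count=12, e=18

Final answer: 12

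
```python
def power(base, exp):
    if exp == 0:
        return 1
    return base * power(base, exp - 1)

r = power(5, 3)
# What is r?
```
Call trace:
power(base=5, exp=3)
  power(base=5, exp=2)
    power(base=5, exp=1)
      power(base=5, exp=0)
      -> return 1
    -> return 5
  -> return 25
-> return 125

Final answer: 125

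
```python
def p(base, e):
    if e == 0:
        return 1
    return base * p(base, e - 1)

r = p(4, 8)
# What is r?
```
Call trace:
p(base=4, e=8)
  p(base=4, e=7)
    p(base=4, e=6)
      p(base=4, e=5)
        p(base=4, e=4)
          p(base=4, e=3)
            p(base=4, e=2)
              p(base=4, e=1)
                p(base=4, e=0)
                -> return 1
              -> return 4
            -> return 16
          -> return 64
        -> return 256
      -> return 1024
    -> return 4096
  -> return 16384
-> return 65536

Final answer: 65536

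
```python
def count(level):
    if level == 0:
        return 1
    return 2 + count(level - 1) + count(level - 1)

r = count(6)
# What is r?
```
Call trace (a repeated sub-call is expanded the first time; later identical calls just restate its return value):
count(level=6)
  count(level=5)
    count(level=4)
      count(level=3)
        count(level=2)
          count(level=1)
            count(level=0)
            -> return 1
            count(level=0)
            -> return 1
          -> return 4
          count(level=1) -> return 4  (same call as traced above)
        -> return 10
        count(level=2) -> return 10  (same call as traced above)
      -> return 22
      count(level=3) -> return 22  (same call as traced above)
    -> return 46
    count(level=4) -> return 46  (same call as traced above)
  -> return 94
  count(level=5) -> return 94  (same call as traced above)
-> return 190

Final answer: 190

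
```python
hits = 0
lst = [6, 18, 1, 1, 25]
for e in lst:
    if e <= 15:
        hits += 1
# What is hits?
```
Trace:
  hits=0
  hits=1, e=6
  hits=1, e=18
  hits=2, e=1
  hits=3, e=1
  hits=3, e=25

Final answer: 3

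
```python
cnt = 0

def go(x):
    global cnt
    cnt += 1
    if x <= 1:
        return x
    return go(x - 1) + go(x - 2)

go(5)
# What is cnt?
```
Call trace (a repeated sub-call is expanded the first time; later identical calls just restate its return value):
go(x=5)
  go(x=4)
    go(x=3)
      go(x=2)
        go(x=1)
        -> return 1
        go(x=0)
        -> return 0
      -> return 1
      go(x=1)
      -> return 1
    -> return 2
    go(x=2) -> return 1  (same call as traced above)
  -> return 3
  go(x=3) -> return 2  (same call as traced above)
-> return 5

cnt is incremented once per call, so count the calls in each subtree. Let C(x) = number of calls made by go(x).
C(0) = C(1) = 1 (base case, no recursion); C(x) = 1 + C(x - 1) + C(x - 2) otherwise.
C(2) = 1 + C(1) + C(0) = 1 + 1 + 1 = 3
C(3) = 1 + C(2) + C(1) = 1 + 3 + 1 = 5
C(4) = 1 + C(3) + C(2) = 1 + 5 + 3 = 9
C(5) = 1 + C(4) + C(3) = 1 + 9 + 5 = 15
cnt = C(5) = 15

Final answer: 15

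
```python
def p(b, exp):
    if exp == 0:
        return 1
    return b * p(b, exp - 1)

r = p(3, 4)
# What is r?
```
Call trace:
p(b=3, exp=4)
  p(b=3, exp=3)
    p(b=3, exp=2)
      p(b=3, exp=1)
        p(b=3, exp=0)
        -> return 1
      -> return 3
    -> return 9
  -> return 27
-> return 81

Final answer: 81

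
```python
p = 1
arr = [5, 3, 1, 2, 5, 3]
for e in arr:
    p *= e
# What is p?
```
Trace:
  p=1
  p=5, e=5
  p=15, e=3
  p=15, e=1
  p=30, e=2
  p=150, e=5
  p=450, e=3

Final answer: 450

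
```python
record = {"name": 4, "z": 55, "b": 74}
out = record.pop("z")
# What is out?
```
Trace:
  record={'name': 4, 'z': 55, 'b': 74}
  record={'name': 4, 'b': 74}, out=55

Final answer: 55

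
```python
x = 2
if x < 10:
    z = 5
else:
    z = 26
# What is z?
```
Trace:
  x=2
  x=2, z=5

Final answer: 5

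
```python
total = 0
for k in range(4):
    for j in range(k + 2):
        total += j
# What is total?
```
Trace:
  total=0
  total=0, k=0, j=0
  total=1, k=0, j=1
  total=1, k=1, j=0
  total=2, k=1, j=1
  total=4, k=1, j=2
  total=4, k=2, j=0
  total=5, k=2, j=1
  total=7, k=2, j=2
  total=10, k=2, j=3
  total=10, k=3, j=0
  total=11, k=3, j=1
  total=13, k=3, j=2
  total=16, k=3, j=3
  total=20, k=3, j=4

Final answer: 20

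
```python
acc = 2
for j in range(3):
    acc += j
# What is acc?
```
Trace:
  acc=2
  acc=2, j=0
  acc=3, j=1
  acc=5, j=2

Final answer: 5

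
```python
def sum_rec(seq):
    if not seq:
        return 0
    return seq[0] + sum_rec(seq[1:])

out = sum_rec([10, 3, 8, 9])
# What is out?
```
Call trace:
sum_rec(seq=[10, 3, 8, 9])
  sum_rec(seq=[3, 8, 9])
    sum_rec(seq=[8, 9])
      sum_rec(seq=[9])
        sum_rec(seq=[])
        -> return 0
      -> return 9
    -> return 17
  -> return 20
-> return 30

Final answer: 30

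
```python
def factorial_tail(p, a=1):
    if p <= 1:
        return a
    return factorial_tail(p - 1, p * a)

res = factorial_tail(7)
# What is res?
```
Call trace:
factorial_tail(p=7, a=1)
  factorial_tail(p=6, a=7)
    factorial_tail(p=5, a=42)
      factorial_tail(p=4, a=210)
        factorial_tail(p=3, a=840)
          factorial_tail(p=2, a=2520)
            factorial_tail(p=1, a=5040)
            -> return 5040
          -> return 5040
        -> return 5040
      -> return 5040
    -> return 5040
  -> return 5040
-> return 5040

Final answer: 5040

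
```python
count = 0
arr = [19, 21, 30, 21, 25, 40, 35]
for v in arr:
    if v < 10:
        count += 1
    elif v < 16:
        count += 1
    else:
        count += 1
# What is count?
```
Trace:
  count=0
  count=1, v=19
  count=2, v=21
  count=3, v=30
  count=4, v=21
  count=5, v=25
  count=6, v=40
  count=7, v=35

Final answer: 7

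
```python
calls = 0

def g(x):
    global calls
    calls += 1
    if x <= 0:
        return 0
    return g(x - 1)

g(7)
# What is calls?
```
Call trace:
g(x=7)
  g(x=6)
    g(x=5)
      g(x=4)
        g(x=3)
          g(x=2)
            g(x=1)
              g(x=0)
              -> return 0
            -> return 0
          -> return 0
        -> return 0
      -> return 0
    -> return 0
  -> return 0
-> return 0

calls is incremented once per call. g is entered once for each x = 7, 6, 5, 4, 3, 2, 1, 0 (the x <= 0 call returns without recursing), i.e. 7 + 1 calls.
calls = 8

Final answer: 8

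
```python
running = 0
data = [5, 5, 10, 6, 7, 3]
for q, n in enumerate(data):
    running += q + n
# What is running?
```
Trace:
  running=0
  running=5, q=0, n=5
  running=11, q=1, n=5
  running=23, q=2, n=10
  running=32, q=3, n=6
  running=43, q=4, n=7
  running=51, q=5, n=3

Final answer: 51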